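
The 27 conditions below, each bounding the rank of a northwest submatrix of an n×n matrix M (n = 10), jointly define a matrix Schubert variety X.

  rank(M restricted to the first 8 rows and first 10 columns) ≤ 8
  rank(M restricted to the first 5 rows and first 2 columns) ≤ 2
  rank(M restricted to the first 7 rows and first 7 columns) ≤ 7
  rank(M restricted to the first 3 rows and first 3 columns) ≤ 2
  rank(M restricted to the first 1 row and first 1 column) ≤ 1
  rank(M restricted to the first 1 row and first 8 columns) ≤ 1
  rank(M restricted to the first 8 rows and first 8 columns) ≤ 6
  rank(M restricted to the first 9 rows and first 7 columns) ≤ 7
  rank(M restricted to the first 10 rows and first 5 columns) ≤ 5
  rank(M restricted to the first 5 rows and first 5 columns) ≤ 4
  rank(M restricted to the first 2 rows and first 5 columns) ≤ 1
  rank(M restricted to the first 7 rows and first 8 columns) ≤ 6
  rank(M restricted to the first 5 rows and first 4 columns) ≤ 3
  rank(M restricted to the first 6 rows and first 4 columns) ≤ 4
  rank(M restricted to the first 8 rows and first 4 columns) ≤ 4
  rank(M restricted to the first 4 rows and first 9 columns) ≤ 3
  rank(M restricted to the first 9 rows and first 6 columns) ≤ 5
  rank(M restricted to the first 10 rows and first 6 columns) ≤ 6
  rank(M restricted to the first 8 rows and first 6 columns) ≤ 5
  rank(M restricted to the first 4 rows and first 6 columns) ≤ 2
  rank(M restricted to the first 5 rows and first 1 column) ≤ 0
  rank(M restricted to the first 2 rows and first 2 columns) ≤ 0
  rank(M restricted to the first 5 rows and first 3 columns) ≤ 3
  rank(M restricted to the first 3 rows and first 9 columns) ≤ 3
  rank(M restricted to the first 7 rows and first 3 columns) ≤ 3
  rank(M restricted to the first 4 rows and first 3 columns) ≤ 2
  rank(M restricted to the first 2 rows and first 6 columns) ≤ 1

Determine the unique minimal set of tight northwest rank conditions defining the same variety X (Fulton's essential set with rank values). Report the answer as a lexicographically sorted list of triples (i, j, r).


Rank table r_w(10×10) implied by the 27 constraints:

  0  0  1  1  1  1  1  1  1  1
  0  0  1  1  1  1  2  2  2  2
  0  1  2  2  2  2  3  3  3  3
  0  1  2  2  2  2  3  3  3  4
  0  1  2  3  3  3  4  4  4  5
  1  2  3  4  4  4  5  5  5  6
  1  2  3  4  5  5  6  6  6  7
  1  2  3  4  5  5  6  6  7  8
  1  2  3  4  5  5  6  7  8  9
  1  2  3  4  5  6  7  8  9  10

the unique w with this rank table is (3, 7, 2, 10, 4, 1, 5, 9, 8, 6).

ℓ(w)=18; the 7 essential cells (i,j,r):

[(2, 2, 0), (2, 6, 1), (4, 6, 2), (4, 9, 3), (5, 1, 0), (8, 8, 6), (9, 6, 5)]


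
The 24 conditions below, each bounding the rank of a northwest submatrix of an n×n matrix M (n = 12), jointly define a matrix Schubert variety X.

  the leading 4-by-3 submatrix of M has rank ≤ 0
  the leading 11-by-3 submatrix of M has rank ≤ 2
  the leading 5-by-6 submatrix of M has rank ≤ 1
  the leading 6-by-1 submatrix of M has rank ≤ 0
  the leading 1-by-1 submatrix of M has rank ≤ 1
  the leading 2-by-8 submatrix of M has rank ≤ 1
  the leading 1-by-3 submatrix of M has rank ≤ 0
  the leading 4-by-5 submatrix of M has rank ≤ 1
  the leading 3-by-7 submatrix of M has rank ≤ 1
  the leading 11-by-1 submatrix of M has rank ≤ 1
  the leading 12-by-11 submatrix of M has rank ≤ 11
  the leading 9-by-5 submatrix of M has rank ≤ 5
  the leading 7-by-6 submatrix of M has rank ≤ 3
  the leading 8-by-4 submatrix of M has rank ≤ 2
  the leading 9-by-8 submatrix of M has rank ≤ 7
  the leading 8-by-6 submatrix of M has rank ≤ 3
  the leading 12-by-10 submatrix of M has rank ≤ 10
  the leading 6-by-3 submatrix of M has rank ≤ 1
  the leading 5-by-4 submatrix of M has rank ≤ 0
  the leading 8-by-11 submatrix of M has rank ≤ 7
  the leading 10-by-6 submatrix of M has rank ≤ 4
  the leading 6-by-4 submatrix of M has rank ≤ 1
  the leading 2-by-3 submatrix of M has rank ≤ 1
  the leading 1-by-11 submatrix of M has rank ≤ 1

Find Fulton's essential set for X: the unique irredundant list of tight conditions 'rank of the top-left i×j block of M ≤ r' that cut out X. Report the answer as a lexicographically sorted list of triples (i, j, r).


Rank table r_w(12×12) implied by the 24 constraints:

  R[1]: 0  0  0  0  1  1  1  1  1  1  1  1
  R[2]: 0  0  0  0  1  1  1  1  2  2  2  2
  R[3]: 0  0  0  0  1  1  1  2  3  3  3  3
  R[4]: 0  0  0  0  1  1  2  3  4  4  4  4
  R[5]: 0  0  0  0  1  1  2  3  4  5  5  5
  R[6]: 0  1  1  1  2  2  3  4  5  6  6  6
  R[7]: 1  2  2  2  3  3  4  5  6  7  7  7
  R[8]: 1  2  2  2  3  3  4  5  6  7  7  8
  R[9]: 1  2  2  3  4  4  5  6  7  8  8  9
  R[10]: 1  2  2  3  4  4  5  6  7  8  9  10
  R[11]: 1  2  2  3  4  5  6  7  8  9  10  11
  R[12]: 1  2  3  4  5  6  7  8  9  10  11  12

reading off 1-entries of Δ²R: w = (5, 9, 8, 7, 10, 2, 1, 12, 4, 11, 6, 3).

10 SE-corners of the 36-cell Rothe diagram give Ess(w):

[(2, 8, 1), (3, 7, 1), (5, 4, 0), (5, 6, 1), (6, 1, 0), (8, 4, 2), (8, 6, 3), (8, 11, 7), (10, 6, 4), (11, 3, 2)]


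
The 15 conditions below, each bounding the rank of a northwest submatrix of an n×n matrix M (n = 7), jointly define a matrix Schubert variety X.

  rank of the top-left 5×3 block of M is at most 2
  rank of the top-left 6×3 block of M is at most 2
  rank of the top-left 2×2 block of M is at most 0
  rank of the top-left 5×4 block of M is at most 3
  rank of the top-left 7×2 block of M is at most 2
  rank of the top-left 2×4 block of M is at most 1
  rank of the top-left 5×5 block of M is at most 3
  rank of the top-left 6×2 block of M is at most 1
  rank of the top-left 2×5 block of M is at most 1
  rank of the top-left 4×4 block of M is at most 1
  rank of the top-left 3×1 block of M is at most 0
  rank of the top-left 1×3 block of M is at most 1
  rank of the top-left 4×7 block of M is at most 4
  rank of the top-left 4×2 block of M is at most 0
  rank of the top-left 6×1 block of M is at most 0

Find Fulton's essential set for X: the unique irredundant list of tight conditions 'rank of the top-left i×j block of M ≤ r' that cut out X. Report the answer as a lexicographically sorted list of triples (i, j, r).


Computing R[i][j] = min implied NW-rank bound (n=7, 15 conditions):

  R[1]: 0 0 1 1 1 1 1
  R[2]: 0 0 1 1 1 2 2
  R[3]: 0 0 1 1 2 3 3
  R[4]: 0 0 1 1 2 3 4
  R[5]: 0 1 2 2 3 4 5
  R[6]: 0 1 2 3 4 5 6
  R[7]: 1 2 3 4 5 6 7

giving w = (3, 6, 5, 7, 2, 4, 1) via Δ²R.

4 SE-corners of the 14-cell Rothe diagram give Ess(w):

[(2, 5, 1), (4, 2, 0), (4, 4, 1), (6, 1, 0)]


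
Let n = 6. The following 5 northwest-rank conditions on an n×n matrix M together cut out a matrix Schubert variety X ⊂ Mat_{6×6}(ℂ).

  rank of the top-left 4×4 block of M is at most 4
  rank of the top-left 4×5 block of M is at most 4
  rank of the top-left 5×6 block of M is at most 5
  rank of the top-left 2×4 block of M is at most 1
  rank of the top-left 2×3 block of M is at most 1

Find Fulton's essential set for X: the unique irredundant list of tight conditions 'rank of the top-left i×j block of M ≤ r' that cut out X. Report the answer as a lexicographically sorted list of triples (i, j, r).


The tightest implied rank at each (i,j), from the 5 conditions:

  i=1: 1, 1, 1, 1, 1, 1
  i=2: 1, 1, 1, 1, 2, 2
  i=3: 1, 2, 2, 2, 3, 3
  i=4: 1, 2, 3, 3, 4, 4
  i=5: 1, 2, 3, 4, 5, 5
  i=6: 1, 2, 3, 4, 5, 6

so w = (1, 5, 2, 3, 4, 6).

D(w) has 3 cells with 1 SE-corner; essential set:

[(2, 4, 1)]


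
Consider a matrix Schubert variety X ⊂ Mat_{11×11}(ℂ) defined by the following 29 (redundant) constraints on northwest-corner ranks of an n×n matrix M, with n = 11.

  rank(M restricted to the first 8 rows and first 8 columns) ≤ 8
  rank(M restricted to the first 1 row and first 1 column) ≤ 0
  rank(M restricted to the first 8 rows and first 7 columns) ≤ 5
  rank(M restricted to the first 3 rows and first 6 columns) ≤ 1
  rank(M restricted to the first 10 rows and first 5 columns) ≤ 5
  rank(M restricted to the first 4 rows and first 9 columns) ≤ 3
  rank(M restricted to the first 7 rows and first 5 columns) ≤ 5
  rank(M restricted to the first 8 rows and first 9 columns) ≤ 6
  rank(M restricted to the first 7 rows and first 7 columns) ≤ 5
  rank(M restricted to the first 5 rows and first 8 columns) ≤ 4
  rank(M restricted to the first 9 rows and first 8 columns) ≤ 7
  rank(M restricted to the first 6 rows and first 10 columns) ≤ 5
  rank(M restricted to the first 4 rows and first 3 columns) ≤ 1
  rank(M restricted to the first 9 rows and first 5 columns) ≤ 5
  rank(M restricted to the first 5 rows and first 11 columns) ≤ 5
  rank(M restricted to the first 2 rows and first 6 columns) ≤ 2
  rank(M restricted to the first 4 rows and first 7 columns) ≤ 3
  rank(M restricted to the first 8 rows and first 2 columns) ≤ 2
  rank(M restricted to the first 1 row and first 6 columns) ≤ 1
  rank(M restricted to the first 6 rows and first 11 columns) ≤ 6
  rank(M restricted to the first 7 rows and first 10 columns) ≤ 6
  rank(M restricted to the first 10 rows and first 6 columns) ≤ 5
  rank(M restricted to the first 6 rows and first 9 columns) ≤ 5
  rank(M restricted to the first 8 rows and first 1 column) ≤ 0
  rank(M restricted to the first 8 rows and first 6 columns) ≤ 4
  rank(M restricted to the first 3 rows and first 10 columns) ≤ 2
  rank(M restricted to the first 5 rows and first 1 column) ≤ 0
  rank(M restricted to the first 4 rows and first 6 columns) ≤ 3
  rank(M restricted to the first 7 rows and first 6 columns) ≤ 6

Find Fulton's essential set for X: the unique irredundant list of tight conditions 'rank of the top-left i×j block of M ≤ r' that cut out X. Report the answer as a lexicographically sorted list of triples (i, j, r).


The tightest implied rank at each (i,j), from the 29 conditions:

  i=1: 0  1  1  1  1  1  1  1  1  1  1
  i=2: 0  1  1  1  1  1  2  2  2  2  2
  i=3: 0  1  1  1  1  1  2  2  2  2  3
  i=4: 0  1  1  2  2  2  3  3  3  3  4
  i=5: 0  1  2  3  3  3  4  4  4  4  5
  i=6: 0  1  2  3  4  4  5  5  5  5  6
  i=7: 0  1  2  3  4  4  5  6  6  6  7
  i=8: 0  1  2  3  4  4  5  6  6  7  8
  i=9: 1  2  3  4  5  5  6  7  7  8  9
  i=10: 1  2  3  4  5  5  6  7  8  9  10
  i=11: 1  2  3  4  5  6  7  8  9  10  11

hence w(1..11) = (2, 7, 11, 4, 3, 5, 8, 10, 1, 9, 6).

|D(w)|=24, |Ess(w)|=7:

[(3, 6, 1), (3, 10, 2), (4, 3, 1), (8, 1, 0), (8, 6, 4), (8, 9, 6), (10, 6, 5)]


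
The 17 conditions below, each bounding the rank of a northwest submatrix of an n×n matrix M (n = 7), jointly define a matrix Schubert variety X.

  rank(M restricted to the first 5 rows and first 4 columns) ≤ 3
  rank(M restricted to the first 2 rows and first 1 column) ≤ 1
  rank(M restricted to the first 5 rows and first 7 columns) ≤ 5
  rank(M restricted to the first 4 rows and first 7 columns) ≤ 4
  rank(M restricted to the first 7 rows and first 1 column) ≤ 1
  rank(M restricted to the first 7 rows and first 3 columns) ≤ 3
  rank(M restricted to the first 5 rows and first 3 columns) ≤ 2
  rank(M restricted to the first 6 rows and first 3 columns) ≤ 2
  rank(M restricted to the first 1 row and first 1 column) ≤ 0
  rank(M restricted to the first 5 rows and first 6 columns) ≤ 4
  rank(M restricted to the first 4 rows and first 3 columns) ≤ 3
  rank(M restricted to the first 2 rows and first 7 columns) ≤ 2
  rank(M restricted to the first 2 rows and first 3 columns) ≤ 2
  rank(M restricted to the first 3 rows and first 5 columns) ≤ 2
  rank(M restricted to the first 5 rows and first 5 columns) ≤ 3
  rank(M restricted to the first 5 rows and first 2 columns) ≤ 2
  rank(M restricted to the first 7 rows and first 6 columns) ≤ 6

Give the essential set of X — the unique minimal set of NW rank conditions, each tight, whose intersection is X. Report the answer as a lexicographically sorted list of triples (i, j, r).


Propagating the 17 rank bounds to every northwest block:

  i=1: 0, 1, 1, 1, 1, 1, 1
  i=2: 1, 2, 2, 2, 2, 2, 2
  i=3: 1, 2, 2, 2, 2, 3, 3
  i=4: 1, 2, 2, 3, 3, 4, 4
  i=5: 1, 2, 2, 3, 3, 4, 5
  i=6: 1, 2, 2, 3, 4, 5, 6
  i=7: 1, 2, 3, 4, 5, 6, 7

giving w = (2, 1, 6, 4, 7, 5, 3) via Δ²R.

Fulton essential set (4 of the 8 Rothe cells):

[(1, 1, 0), (3, 5, 2), (5, 5, 3), (6, 3, 2)]


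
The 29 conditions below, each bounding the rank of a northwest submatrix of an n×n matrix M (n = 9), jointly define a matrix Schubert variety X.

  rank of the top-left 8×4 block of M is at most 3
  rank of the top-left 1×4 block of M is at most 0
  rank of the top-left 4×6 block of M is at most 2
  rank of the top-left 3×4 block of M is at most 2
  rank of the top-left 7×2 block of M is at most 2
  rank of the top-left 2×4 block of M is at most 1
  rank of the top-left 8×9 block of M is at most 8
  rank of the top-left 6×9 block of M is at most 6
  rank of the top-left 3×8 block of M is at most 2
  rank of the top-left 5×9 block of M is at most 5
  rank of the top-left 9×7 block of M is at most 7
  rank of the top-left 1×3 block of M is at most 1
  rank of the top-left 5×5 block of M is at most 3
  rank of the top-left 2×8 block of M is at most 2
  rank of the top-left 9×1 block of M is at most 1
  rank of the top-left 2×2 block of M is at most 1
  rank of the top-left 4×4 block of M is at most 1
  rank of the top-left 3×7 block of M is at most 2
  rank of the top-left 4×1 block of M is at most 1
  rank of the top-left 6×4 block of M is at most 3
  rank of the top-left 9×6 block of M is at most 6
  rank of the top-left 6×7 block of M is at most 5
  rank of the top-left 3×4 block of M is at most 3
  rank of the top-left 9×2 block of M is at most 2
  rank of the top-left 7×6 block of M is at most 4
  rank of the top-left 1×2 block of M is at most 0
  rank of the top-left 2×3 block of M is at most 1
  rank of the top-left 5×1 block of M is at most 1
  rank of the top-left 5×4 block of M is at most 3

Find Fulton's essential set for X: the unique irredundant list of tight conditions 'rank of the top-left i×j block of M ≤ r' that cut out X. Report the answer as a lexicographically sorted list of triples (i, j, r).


Rank table r_w(9×9) implied by the 29 constraints:

  R[1]: 0  0  0  0  1  1  1  1  1
  R[2]: 1  1  1  1  2  2  2  2  2
  R[3]: 1  1  1  1  2  2  2  2  3
  R[4]: 1  1  1  1  2  2  3  3  4
  R[5]: 1  2  2  2  3  3  4  4  5
  R[6]: 1  2  3  3  4  4  5  5  6
  R[7]: 1  2  3  3  4  4  5  6  7
  R[8]: 1  2  3  3  4  5  6  7  8
  R[9]: 1  2  3  4  5  6  7  8  9

giving w = (5, 1, 9, 7, 2, 3, 8, 6, 4) via Δ²R.

ℓ(w)=17; the 6 essential cells (i,j,r):

[(1, 4, 0), (3, 8, 2), (4, 4, 1), (4, 6, 2), (7, 6, 4), (8, 4, 3)]


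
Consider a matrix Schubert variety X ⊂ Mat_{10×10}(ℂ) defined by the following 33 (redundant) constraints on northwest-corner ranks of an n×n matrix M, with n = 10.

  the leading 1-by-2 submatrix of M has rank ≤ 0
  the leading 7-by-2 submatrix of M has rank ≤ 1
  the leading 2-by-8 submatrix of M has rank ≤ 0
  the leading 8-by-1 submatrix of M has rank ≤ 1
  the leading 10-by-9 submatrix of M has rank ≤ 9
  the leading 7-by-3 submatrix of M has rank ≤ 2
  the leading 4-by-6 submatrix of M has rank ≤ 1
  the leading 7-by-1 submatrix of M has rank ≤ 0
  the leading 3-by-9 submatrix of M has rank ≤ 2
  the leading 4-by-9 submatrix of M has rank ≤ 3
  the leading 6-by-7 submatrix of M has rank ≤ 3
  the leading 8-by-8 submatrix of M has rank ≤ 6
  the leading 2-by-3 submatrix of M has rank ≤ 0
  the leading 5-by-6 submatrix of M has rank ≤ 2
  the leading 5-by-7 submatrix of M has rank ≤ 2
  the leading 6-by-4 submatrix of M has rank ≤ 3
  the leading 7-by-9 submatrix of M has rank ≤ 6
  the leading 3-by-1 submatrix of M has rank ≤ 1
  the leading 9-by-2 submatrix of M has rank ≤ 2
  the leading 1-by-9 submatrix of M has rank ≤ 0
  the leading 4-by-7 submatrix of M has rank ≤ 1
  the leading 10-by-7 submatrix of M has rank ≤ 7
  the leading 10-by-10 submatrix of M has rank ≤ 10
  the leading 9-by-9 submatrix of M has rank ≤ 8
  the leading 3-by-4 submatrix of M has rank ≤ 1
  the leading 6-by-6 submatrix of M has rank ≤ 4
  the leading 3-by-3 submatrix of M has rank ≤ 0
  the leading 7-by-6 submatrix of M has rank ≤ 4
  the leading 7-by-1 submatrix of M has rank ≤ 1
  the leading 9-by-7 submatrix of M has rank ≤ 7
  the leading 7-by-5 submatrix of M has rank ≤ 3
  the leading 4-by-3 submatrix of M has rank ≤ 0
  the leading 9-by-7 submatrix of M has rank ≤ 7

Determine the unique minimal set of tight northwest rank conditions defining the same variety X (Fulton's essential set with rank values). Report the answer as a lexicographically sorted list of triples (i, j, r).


The tightest implied rank at each (i,j), from the 33 conditions:

  i=1: 0 | 0 | 0 | 0 | 0 | 0 | 0 | 0 | 0 | 1
  i=2: 0 | 0 | 0 | 0 | 0 | 0 | 0 | 0 | 1 | 2
  i=3: 0 | 0 | 0 | 1 | 1 | 1 | 1 | 1 | 2 | 3
  i=4: 0 | 0 | 0 | 1 | 1 | 1 | 1 | 2 | 3 | 4
  i=5: 0 | 1 | 1 | 2 | 2 | 2 | 2 | 3 | 4 | 5
  i=6: 0 | 1 | 2 | 3 | 3 | 3 | 3 | 4 | 5 | 6
  i=7: 0 | 1 | 2 | 3 | 3 | 4 | 4 | 5 | 6 | 7
  i=8: 1 | 2 | 3 | 4 | 4 | 5 | 5 | 6 | 7 | 8
  i=9: 1 | 2 | 3 | 4 | 5 | 6 | 6 | 7 | 8 | 9
  i=10: 1 | 2 | 3 | 4 | 5 | 6 | 7 | 8 | 9 | 10

so w = (10, 9, 4, 8, 2, 3, 6, 1, 5, 7).

Rothe diagram D(w) (30 cells), 6 SE-corners (essential conditions):

[(1, 9, 0), (2, 8, 0), (4, 3, 0), (4, 7, 1), (7, 1, 0), (7, 5, 3)]


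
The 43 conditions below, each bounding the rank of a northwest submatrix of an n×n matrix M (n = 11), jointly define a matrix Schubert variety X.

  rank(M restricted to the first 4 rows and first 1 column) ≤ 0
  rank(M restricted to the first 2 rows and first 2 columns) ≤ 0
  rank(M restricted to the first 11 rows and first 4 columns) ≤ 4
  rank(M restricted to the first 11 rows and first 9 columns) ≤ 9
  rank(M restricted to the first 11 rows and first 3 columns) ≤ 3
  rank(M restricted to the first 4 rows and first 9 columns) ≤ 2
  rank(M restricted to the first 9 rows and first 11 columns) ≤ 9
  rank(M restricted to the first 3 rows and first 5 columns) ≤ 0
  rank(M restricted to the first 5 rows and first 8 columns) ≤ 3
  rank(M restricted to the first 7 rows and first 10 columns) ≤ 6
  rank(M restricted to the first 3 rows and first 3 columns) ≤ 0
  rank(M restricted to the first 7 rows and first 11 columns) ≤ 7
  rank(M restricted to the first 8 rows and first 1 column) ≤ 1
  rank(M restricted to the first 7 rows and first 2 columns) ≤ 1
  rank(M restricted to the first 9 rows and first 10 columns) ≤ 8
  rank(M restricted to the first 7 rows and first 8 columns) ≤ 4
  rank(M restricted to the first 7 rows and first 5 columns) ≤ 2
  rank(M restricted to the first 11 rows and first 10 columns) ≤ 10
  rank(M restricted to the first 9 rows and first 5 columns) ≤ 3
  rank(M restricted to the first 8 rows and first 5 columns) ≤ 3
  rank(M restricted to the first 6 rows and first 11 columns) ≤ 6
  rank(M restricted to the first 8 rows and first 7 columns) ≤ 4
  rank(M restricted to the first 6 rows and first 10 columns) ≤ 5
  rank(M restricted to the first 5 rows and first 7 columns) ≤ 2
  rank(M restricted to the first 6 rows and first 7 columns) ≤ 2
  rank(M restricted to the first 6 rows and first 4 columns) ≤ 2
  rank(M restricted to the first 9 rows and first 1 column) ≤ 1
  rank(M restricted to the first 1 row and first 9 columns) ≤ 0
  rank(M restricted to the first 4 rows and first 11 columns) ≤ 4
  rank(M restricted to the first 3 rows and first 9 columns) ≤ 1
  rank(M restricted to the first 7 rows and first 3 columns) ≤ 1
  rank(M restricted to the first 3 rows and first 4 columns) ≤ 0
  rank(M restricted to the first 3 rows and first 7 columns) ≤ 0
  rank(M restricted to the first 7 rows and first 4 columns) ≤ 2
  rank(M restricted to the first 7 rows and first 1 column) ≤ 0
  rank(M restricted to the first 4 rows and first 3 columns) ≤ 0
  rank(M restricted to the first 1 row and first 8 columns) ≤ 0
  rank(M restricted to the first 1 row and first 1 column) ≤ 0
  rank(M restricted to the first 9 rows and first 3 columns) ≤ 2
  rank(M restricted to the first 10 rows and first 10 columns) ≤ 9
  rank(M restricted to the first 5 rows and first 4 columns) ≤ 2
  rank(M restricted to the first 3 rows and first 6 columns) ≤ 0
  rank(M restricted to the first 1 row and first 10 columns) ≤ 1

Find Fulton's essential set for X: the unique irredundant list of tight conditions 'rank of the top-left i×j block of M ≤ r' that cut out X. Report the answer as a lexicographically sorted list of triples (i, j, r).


Rank table r_w(11×11) implied by the 43 constraints:

  row 1: 0 0 0 0 0 0 0 0 0 1 1
  row 2: 0 0 0 0 0 0 0 1 1 2 2
  row 3: 0 0 0 0 0 0 0 1 1 2 3
  row 4: 0 0 0 1 1 1 1 2 2 3 4
  row 5: 0 1 1 2 2 2 2 3 3 4 5
  row 6: 0 1 1 2 2 2 2 3 4 5 6
  row 7: 0 1 1 2 2 3 3 4 5 6 7
  row 8: 1 2 2 3 3 4 4 5 6 7 8
  row 9: 1 2 2 3 3 4 5 6 7 8 9
  row 10: 1 2 3 4 4 5 6 7 8 9 10
  row 11: 1 2 3 4 5 6 7 8 9 10 11

hence w(1..11) = (10, 8, 11, 4, 2, 9, 6, 1, 7, 3, 5).

Fulton essential set (10 of the 38 Rothe cells):

[(1, 9, 0), (3, 7, 0), (3, 9, 1), (4, 3, 0), (6, 7, 2), (7, 1, 0), (7, 3, 1), (7, 5, 2), (9, 3, 2), (9, 5, 3)]


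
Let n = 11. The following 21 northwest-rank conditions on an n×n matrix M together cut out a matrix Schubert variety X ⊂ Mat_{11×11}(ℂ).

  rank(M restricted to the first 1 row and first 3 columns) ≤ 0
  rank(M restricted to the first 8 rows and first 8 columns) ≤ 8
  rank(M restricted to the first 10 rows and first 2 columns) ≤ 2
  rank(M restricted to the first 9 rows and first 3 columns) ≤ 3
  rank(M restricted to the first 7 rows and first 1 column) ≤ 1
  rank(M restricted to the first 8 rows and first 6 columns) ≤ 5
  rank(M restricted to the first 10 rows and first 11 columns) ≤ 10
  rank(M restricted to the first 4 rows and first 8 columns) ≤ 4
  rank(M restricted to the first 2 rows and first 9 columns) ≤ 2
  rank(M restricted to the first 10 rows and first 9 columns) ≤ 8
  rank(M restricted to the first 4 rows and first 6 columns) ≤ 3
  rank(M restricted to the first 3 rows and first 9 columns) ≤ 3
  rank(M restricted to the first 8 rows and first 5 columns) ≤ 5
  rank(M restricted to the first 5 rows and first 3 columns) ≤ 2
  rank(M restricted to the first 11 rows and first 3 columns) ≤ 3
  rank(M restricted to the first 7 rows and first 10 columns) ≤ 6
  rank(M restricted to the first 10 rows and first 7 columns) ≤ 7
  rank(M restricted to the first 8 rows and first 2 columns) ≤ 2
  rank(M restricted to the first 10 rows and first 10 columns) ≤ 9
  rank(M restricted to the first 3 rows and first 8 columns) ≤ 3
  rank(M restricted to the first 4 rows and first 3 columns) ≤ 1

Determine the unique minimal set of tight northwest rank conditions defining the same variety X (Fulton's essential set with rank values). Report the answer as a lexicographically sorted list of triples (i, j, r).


Computing R[i][j] = min implied NW-rank bound (n=11, 21 conditions):

  i=1: 0 0 0 1 1 1 1 1 1 1 1
  i=2: 1 1 1 2 2 2 2 2 2 2 2
  i=3: 1 1 1 2 3 3 3 3 3 3 3
  i=4: 1 1 1 2 3 3 4 4 4 4 4
  i=5: 1 2 2 3 4 4 5 5 5 5 5
  i=6: 1 2 3 4 5 5 6 6 6 6 6
  i=7: 1 2 3 4 5 5 6 6 6 6 7
  i=8: 1 2 3 4 5 5 6 7 7 7 8
  i=9: 1 2 3 4 5 6 7 8 8 8 9
  i=10: 1 2 3 4 5 6 7 8 8 9 10
  i=11: 1 2 3 4 5 6 7 8 9 10 11

hence w(1..11) = (4, 1, 5, 7, 2, 3, 11, 8, 6, 10, 9).

Rothe diagram D(w) (14 cells), 6 SE-corners (essential conditions):

[(1, 3, 0), (4, 3, 1), (4, 6, 3), (7, 10, 6), (8, 6, 5), (10, 9, 8)]


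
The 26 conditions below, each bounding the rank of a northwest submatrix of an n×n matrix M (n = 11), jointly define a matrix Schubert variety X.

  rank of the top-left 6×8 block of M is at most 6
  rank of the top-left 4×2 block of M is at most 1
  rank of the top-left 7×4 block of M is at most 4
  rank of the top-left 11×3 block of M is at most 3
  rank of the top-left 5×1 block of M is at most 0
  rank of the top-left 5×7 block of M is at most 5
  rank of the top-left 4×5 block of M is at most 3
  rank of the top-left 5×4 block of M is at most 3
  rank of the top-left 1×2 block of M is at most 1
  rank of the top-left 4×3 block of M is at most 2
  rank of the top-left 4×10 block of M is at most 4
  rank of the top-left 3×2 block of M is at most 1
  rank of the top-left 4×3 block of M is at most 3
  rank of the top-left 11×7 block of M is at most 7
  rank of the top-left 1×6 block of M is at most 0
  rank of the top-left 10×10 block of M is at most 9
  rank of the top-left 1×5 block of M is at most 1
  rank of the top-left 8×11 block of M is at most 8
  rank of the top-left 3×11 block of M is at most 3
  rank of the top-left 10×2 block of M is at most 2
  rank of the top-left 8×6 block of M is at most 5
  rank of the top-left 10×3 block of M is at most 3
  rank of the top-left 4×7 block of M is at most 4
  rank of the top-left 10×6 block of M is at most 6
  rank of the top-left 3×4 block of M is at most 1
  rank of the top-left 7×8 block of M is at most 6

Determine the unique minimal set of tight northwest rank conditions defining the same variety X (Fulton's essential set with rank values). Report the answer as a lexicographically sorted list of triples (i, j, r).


Rank table r_w(11×11) implied by the 26 constraints:

  i=1: 0, 0, 0, 0, 0, 0, 1, 1, 1, 1, 1
  i=2: 0, 1, 1, 1, 1, 1, 2, 2, 2, 2, 2
  i=3: 0, 1, 1, 1, 2, 2, 3, 3, 3, 3, 3
  i=4: 0, 1, 2, 2, 3, 3, 4, 4, 4, 4, 4
  i=5: 0, 1, 2, 3, 4, 4, 5, 5, 5, 5, 5
  i=6: 1, 2, 3, 4, 5, 5, 6, 6, 6, 6, 6
  i=7: 1, 2, 3, 4, 5, 5, 6, 6, 7, 7, 7
  i=8: 1, 2, 3, 4, 5, 5, 6, 7, 8, 8, 8
  i=9: 1, 2, 3, 4, 5, 6, 7, 8, 9, 9, 9
  i=10: 1, 2, 3, 4, 5, 6, 7, 8, 9, 9, 10
  i=11: 1, 2, 3, 4, 5, 6, 7, 8, 9, 10, 11

second differences of R give the permutation w = (7, 2, 5, 3, 4, 1, 9, 8, 6, 11, 10).

Rothe diagram D(w) (16 cells), 6 SE-corners (essential conditions):

[(1, 6, 0), (3, 4, 1), (5, 1, 0), (7, 8, 6), (8, 6, 5), (10, 10, 9)]


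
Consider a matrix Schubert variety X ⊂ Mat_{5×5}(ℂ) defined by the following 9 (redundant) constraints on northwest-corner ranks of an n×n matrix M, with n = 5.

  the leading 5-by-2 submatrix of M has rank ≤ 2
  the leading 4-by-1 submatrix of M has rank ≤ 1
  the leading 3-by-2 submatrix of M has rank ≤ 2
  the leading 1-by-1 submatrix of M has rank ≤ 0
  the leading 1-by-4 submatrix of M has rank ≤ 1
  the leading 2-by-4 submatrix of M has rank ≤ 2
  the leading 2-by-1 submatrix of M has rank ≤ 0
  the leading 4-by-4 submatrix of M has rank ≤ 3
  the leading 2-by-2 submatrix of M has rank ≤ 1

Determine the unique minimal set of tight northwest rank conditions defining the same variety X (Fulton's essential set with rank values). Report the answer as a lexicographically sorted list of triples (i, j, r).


Rank table r_w(5×5) implied by the 9 constraints:

  i=1: 0  1  1  1  1
  i=2: 0  1  2  2  2
  i=3: 1  2  3  3  3
  i=4: 1  2  3  3  4
  i=5: 1  2  3  4  5

so w = (2, 3, 1, 5, 4).

2 SE-corners of the 3-cell Rothe diagram give Ess(w):

[(2, 1, 0), (4, 4, 3)]


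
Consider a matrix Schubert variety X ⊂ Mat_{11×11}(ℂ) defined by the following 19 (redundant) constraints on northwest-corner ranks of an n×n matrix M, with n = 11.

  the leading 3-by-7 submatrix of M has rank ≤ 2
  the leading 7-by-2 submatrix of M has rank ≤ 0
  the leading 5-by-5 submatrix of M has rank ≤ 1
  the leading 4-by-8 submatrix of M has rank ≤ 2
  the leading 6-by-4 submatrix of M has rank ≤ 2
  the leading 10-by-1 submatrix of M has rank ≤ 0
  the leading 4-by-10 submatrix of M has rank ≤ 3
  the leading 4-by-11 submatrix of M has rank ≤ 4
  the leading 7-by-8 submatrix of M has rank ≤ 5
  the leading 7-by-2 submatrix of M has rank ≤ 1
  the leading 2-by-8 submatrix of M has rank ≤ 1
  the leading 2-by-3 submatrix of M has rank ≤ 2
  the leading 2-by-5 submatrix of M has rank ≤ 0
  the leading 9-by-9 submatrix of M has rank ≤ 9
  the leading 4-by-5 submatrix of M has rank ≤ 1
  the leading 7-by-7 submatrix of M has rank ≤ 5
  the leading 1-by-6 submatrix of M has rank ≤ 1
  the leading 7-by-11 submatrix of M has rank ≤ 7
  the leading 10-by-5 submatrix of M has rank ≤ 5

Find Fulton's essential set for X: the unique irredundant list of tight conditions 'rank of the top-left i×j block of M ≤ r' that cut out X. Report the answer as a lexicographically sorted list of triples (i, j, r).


Propagating the 19 rank bounds to every northwest block:

  0, 0, 0, 0, 0, 1, 1, 1, 1, 1, 1
  0, 0, 0, 0, 0, 1, 1, 1, 2, 2, 2
  0, 0, 1, 1, 1, 2, 2, 2, 3, 3, 3
  0, 0, 1, 1, 1, 2, 2, 2, 3, 3, 4
  0, 0, 1, 1, 1, 2, 3, 3, 4, 4, 5
  0, 0, 1, 2, 2, 3, 4, 4, 5, 5, 6
  0, 0, 1, 2, 3, 4, 5, 5, 6, 6, 7
  0, 1, 2, 3, 4, 5, 6, 6, 7, 7, 8
  0, 1, 2, 3, 4, 5, 6, 7, 8, 8, 9
  0, 1, 2, 3, 4, 5, 6, 7, 8, 9, 10
  1, 2, 3, 4, 5, 6, 7, 8, 9, 10, 11

reading off 1-entries of Δ²R: w = (6, 9, 3, 11, 7, 4, 5, 2, 8, 10, 1).

Rothe diagram D(w) (32 cells), 7 SE-corners (essential conditions):

[(2, 5, 0), (2, 8, 1), (4, 8, 2), (4, 10, 3), (5, 5, 1), (7, 2, 0), (10, 1, 0)]


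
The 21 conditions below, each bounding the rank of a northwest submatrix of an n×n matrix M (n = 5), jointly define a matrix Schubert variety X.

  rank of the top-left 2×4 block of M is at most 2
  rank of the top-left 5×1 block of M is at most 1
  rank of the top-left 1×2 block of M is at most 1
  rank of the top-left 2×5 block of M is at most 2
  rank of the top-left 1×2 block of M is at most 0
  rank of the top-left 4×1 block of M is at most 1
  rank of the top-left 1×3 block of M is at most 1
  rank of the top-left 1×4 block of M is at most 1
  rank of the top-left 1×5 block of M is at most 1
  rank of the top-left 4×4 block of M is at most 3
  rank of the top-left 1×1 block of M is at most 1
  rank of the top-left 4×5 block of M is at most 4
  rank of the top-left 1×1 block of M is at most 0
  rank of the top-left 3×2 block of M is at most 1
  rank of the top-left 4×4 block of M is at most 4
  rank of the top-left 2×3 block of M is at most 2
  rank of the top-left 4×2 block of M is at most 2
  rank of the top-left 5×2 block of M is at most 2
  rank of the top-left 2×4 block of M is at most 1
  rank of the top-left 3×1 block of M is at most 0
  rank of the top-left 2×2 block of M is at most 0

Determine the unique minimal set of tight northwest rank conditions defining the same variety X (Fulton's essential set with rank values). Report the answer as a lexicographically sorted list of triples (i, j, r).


Propagating the 21 rank bounds to every northwest block:

  i=1: 0  0  1  1  1
  i=2: 0  0  1  1  2
  i=3: 0  1  2  2  3
  i=4: 1  2  3  3  4
  i=5: 1  2  3  4  5

so w = (3, 5, 2, 1, 4).

Fulton essential set (3 of the 6 Rothe cells):

[(2, 2, 0), (2, 4, 1), (3, 1, 0)]


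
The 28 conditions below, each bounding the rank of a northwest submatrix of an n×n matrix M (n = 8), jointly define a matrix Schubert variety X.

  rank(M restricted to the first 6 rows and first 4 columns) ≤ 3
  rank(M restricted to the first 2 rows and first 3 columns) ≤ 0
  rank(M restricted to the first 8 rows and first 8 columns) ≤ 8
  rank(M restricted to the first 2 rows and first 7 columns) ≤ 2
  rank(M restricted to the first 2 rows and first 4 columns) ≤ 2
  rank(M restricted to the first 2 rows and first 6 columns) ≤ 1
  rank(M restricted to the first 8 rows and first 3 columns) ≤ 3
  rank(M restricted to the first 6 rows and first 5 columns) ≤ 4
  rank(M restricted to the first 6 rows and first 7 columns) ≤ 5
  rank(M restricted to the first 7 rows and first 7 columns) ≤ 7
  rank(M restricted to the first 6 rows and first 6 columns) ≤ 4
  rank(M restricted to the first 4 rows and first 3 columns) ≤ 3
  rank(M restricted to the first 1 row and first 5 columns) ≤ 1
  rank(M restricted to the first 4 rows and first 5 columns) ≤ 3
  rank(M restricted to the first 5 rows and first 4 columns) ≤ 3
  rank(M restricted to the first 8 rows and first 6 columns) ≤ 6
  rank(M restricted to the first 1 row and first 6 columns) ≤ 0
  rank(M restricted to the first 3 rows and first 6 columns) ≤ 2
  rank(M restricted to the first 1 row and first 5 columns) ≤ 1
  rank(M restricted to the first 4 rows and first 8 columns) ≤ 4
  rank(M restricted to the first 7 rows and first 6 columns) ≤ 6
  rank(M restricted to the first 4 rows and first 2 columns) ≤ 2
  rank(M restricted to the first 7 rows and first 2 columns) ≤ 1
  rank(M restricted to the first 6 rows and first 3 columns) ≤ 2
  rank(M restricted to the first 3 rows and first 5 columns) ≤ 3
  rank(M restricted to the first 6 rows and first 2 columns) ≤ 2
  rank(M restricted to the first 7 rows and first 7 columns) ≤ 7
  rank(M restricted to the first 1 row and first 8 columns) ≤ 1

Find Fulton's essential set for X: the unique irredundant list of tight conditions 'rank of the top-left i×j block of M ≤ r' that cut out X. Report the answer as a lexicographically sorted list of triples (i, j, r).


Computing R[i][j] = min implied NW-rank bound (n=8, 28 conditions):

  0  0  0  0  0  0  1  1
  0  0  0  1  1  1  2  2
  1  1  1  2  2  2  3  3
  1  1  2  3  3  3  4  4
  1  1  2  3  4  4  5  5
  1  1  2  3  4  4  5  6
  1  1  2  3  4  5  6  7
  1  2  3  4  5  6  7  8

so w = (7, 4, 1, 3, 5, 8, 6, 2).

Fulton essential set (4 of the 14 Rothe cells):

[(1, 6, 0), (2, 3, 0), (6, 6, 4), (7, 2, 1)]


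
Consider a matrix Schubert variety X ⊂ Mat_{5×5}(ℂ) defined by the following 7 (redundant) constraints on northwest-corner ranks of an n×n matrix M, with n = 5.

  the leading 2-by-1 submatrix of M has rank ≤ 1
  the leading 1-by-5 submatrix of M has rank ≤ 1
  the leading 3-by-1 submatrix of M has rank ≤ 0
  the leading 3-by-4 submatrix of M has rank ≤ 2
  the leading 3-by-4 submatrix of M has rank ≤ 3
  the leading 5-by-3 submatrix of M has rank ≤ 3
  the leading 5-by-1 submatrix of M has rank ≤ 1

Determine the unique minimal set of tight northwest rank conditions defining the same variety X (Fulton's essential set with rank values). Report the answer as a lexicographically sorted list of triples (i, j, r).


Propagating the 7 rank bounds to every northwest block:

  0, 1, 1, 1, 1
  0, 1, 2, 2, 2
  0, 1, 2, 2, 3
  1, 2, 3, 3, 4
  1, 2, 3, 4, 5

the unique w with this rank table is (2, 3, 5, 1, 4).

Rothe diagram D(w) (4 cells), 2 SE-corners (essential conditions):

[(3, 1, 0), (3, 4, 2)]


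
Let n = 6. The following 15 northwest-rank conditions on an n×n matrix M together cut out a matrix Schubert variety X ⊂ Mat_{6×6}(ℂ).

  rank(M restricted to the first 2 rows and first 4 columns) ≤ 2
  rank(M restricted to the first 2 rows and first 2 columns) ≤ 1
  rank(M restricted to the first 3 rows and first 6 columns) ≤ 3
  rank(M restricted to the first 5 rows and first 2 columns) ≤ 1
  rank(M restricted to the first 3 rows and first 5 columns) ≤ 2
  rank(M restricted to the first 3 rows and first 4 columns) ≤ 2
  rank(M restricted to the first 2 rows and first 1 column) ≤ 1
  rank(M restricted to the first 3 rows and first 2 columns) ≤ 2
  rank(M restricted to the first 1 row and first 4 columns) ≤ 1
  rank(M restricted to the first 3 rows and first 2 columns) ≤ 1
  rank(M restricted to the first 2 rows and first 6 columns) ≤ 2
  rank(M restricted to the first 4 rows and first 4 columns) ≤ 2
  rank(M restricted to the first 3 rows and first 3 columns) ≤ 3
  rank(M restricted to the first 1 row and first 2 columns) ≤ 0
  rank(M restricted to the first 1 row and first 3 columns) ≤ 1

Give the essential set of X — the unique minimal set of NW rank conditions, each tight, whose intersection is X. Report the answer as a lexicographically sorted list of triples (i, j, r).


The tightest implied rank at each (i,j), from the 15 conditions:

  row 1: 0 0 1 1 1 1
  row 2: 1 1 2 2 2 2
  row 3: 1 1 2 2 2 3
  row 4: 1 1 2 2 3 4
  row 5: 1 1 2 3 4 5
  row 6: 1 2 3 4 5 6

hence w(1..6) = (3, 1, 6, 5, 4, 2).

4 SE-corners of the 8-cell Rothe diagram give Ess(w):

[(1, 2, 0), (3, 5, 2), (4, 4, 2), (5, 2, 1)]


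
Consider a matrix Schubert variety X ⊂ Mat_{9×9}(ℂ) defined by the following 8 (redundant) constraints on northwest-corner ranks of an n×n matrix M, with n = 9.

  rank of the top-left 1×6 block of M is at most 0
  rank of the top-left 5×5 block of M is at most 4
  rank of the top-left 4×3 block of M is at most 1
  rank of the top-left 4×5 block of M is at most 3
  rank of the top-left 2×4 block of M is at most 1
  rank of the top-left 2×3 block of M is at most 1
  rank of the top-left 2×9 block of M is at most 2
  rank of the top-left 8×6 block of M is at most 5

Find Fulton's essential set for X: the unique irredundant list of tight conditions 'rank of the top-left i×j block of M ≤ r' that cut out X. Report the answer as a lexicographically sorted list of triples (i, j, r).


Rank table r_w(9×9) implied by the 8 constraints:

  R[1]: 0  0  0  0  0  0  1  1  1
  R[2]: 1  1  1  1  1  1  2  2  2
  R[3]: 1  1  1  2  2  2  3  3  3
  R[4]: 1  1  1  2  3  3  4  4  4
  R[5]: 1  2  2  3  4  4  5  5  5
  R[6]: 1  2  3  4  5  5  6  6  6
  R[7]: 1  2  3  4  5  5  6  7  7
  R[8]: 1  2  3  4  5  5  6  7  8
  R[9]: 1  2  3  4  5  6  7  8  9

the unique w with this rank table is (7, 1, 4, 5, 2, 3, 8, 9, 6).

|D(w)|=12, |Ess(w)|=3:

[(1, 6, 0), (4, 3, 1), (8, 6, 5)]


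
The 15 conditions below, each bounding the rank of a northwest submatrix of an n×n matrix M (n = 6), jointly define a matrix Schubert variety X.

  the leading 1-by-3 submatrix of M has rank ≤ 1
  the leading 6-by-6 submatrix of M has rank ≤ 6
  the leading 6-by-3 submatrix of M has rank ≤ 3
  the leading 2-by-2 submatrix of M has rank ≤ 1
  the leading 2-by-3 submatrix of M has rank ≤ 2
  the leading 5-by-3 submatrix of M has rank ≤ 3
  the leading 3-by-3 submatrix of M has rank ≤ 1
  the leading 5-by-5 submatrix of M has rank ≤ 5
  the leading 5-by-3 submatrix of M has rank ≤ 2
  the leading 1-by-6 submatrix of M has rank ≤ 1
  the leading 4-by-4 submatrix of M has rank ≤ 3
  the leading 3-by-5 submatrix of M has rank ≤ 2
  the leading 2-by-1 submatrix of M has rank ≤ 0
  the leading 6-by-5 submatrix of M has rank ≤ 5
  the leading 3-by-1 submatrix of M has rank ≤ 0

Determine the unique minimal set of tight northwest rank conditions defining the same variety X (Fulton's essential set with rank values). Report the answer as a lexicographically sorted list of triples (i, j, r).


Recovering R(i,j) via the rank-extension bound from the 15 conditions:

  0 1 1 1 1 1
  0 1 1 2 2 2
  0 1 1 2 2 3
  1 2 2 3 3 4
  1 2 2 3 4 5
  1 2 3 4 5 6

second differences of R give the permutation w = (2, 4, 6, 1, 5, 3).

|D(w)|=7, |Ess(w)|=4:

[(3, 1, 0), (3, 3, 1), (3, 5, 2), (5, 3, 2)]


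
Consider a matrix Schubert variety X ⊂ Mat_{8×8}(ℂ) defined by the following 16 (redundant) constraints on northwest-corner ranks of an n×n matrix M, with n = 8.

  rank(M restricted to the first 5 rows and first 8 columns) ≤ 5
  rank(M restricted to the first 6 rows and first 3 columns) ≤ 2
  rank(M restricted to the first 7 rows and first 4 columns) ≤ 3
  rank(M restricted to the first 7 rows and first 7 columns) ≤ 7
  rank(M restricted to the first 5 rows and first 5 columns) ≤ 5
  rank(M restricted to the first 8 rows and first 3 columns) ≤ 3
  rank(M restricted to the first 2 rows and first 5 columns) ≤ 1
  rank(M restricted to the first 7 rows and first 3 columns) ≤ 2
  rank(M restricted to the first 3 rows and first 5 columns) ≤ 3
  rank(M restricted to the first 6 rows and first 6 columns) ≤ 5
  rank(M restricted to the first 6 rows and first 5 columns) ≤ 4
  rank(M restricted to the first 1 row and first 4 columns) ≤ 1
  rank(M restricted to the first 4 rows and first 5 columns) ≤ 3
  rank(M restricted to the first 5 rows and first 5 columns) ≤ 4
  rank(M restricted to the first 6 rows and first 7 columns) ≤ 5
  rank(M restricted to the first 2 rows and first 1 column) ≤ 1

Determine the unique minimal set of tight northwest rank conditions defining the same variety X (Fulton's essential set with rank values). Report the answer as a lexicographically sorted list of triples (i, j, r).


Computing R[i][j] = min implied NW-rank bound (n=8, 16 conditions):

  R[1]: 1, 1, 1, 1, 1, 1, 1, 1
  R[2]: 1, 1, 1, 1, 1, 2, 2, 2
  R[3]: 1, 2, 2, 2, 2, 3, 3, 3
  R[4]: 1, 2, 2, 3, 3, 4, 4, 4
  R[5]: 1, 2, 2, 3, 4, 5, 5, 5
  R[6]: 1, 2, 2, 3, 4, 5, 5, 6
  R[7]: 1, 2, 2, 3, 4, 5, 6, 7
  R[8]: 1, 2, 3, 4, 5, 6, 7, 8

so w = (1, 6, 2, 4, 5, 8, 7, 3).

ℓ(w)=9; the 3 essential cells (i,j,r):

[(2, 5, 1), (6, 7, 5), (7, 3, 2)]
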